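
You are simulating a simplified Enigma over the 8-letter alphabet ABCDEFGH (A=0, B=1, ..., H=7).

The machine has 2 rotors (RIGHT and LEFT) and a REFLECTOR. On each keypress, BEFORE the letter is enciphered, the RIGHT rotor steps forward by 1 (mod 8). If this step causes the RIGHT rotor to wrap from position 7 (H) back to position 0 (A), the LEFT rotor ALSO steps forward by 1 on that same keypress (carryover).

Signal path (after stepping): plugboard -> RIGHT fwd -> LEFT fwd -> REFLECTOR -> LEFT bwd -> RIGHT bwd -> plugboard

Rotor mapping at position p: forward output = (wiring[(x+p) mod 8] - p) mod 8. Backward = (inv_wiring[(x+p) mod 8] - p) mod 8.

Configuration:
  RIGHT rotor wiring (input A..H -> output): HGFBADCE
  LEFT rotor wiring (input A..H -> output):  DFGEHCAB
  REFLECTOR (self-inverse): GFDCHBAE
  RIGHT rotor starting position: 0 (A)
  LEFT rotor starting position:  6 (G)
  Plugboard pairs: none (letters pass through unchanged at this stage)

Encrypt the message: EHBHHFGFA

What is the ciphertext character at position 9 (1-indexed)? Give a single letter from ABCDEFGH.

Char 1 ('E'): step: R->1, L=6; E->plug->E->R->C->L->F->refl->B->L'->G->R'->H->plug->H
Char 2 ('H'): step: R->2, L=6; H->plug->H->R->E->L->A->refl->G->L'->F->R'->G->plug->G
Char 3 ('B'): step: R->3, L=6; B->plug->B->R->F->L->G->refl->A->L'->E->R'->F->plug->F
Char 4 ('H'): step: R->4, L=6; H->plug->H->R->F->L->G->refl->A->L'->E->R'->A->plug->A
Char 5 ('H'): step: R->5, L=6; H->plug->H->R->D->L->H->refl->E->L'->H->R'->C->plug->C
Char 6 ('F'): step: R->6, L=6; F->plug->F->R->D->L->H->refl->E->L'->H->R'->E->plug->E
Char 7 ('G'): step: R->7, L=6; G->plug->G->R->E->L->A->refl->G->L'->F->R'->A->plug->A
Char 8 ('F'): step: R->0, L->7 (L advanced); F->plug->F->R->D->L->H->refl->E->L'->B->R'->D->plug->D
Char 9 ('A'): step: R->1, L=7; A->plug->A->R->F->L->A->refl->G->L'->C->R'->E->plug->E

E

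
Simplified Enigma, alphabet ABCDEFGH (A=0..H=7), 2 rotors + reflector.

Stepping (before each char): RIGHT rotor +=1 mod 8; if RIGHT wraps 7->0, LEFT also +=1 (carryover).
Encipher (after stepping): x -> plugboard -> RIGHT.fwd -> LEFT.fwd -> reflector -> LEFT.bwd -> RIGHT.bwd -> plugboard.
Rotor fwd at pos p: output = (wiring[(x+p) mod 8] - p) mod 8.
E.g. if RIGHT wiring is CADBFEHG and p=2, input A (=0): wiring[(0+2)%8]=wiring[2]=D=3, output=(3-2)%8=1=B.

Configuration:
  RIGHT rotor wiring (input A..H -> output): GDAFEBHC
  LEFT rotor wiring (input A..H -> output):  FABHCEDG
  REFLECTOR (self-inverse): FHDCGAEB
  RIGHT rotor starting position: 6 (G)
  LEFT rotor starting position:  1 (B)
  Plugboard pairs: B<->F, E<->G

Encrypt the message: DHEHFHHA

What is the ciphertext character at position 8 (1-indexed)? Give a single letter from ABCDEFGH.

Char 1 ('D'): step: R->7, L=1; D->plug->D->R->B->L->A->refl->F->L'->G->R'->E->plug->G
Char 2 ('H'): step: R->0, L->2 (L advanced); H->plug->H->R->C->L->A->refl->F->L'->B->R'->F->plug->B
Char 3 ('E'): step: R->1, L=2; E->plug->G->R->B->L->F->refl->A->L'->C->R'->A->plug->A
Char 4 ('H'): step: R->2, L=2; H->plug->H->R->B->L->F->refl->A->L'->C->R'->C->plug->C
Char 5 ('F'): step: R->3, L=2; F->plug->B->R->B->L->F->refl->A->L'->C->R'->A->plug->A
Char 6 ('H'): step: R->4, L=2; H->plug->H->R->B->L->F->refl->A->L'->C->R'->E->plug->G
Char 7 ('H'): step: R->5, L=2; H->plug->H->R->H->L->G->refl->E->L'->F->R'->C->plug->C
Char 8 ('A'): step: R->6, L=2; A->plug->A->R->B->L->F->refl->A->L'->C->R'->E->plug->G

G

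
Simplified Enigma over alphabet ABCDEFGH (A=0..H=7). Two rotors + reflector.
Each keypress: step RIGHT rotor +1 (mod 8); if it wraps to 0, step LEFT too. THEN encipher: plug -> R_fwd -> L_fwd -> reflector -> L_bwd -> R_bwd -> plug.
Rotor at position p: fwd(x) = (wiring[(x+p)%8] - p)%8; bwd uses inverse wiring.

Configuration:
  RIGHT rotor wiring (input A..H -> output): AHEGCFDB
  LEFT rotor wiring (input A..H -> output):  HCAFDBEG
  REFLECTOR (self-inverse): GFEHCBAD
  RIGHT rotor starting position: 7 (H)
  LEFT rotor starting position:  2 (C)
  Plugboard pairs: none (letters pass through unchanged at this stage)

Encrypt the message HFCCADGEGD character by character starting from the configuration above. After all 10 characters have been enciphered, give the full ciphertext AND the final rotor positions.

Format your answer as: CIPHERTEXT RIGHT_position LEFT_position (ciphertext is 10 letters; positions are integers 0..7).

Char 1 ('H'): step: R->0, L->3 (L advanced); H->plug->H->R->B->L->A->refl->G->L'->C->R'->E->plug->E
Char 2 ('F'): step: R->1, L=3; F->plug->F->R->C->L->G->refl->A->L'->B->R'->D->plug->D
Char 3 ('C'): step: R->2, L=3; C->plug->C->R->A->L->C->refl->E->L'->F->R'->H->plug->H
Char 4 ('C'): step: R->3, L=3; C->plug->C->R->C->L->G->refl->A->L'->B->R'->H->plug->H
Char 5 ('A'): step: R->4, L=3; A->plug->A->R->G->L->H->refl->D->L'->E->R'->E->plug->E
Char 6 ('D'): step: R->5, L=3; D->plug->D->R->D->L->B->refl->F->L'->H->R'->F->plug->F
Char 7 ('G'): step: R->6, L=3; G->plug->G->R->E->L->D->refl->H->L'->G->R'->E->plug->E
Char 8 ('E'): step: R->7, L=3; E->plug->E->R->H->L->F->refl->B->L'->D->R'->F->plug->F
Char 9 ('G'): step: R->0, L->4 (L advanced); G->plug->G->R->D->L->C->refl->E->L'->G->R'->D->plug->D
Char 10 ('D'): step: R->1, L=4; D->plug->D->R->B->L->F->refl->B->L'->H->R'->H->plug->H
Final: ciphertext=EDHHEFEFDH, RIGHT=1, LEFT=4

Answer: EDHHEFEFDH 1 4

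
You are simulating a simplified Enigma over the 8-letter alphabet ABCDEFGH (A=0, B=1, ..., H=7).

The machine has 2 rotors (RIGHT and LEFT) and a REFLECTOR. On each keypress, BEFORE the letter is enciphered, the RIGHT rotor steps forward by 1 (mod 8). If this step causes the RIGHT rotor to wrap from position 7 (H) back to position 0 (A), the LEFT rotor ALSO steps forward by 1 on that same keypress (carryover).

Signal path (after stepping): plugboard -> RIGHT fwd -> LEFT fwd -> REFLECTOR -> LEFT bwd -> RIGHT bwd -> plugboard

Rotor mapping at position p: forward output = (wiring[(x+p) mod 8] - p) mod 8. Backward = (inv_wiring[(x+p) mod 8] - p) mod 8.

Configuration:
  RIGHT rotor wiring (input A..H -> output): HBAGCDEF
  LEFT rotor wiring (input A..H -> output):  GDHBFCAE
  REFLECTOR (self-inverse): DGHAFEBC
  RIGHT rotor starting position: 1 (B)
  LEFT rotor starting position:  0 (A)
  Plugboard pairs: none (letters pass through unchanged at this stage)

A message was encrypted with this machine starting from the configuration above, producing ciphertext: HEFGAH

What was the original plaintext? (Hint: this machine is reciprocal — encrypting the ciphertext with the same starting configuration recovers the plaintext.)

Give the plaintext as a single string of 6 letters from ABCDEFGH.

Answer: BHHACC

Derivation:
Char 1 ('H'): step: R->2, L=0; H->plug->H->R->H->L->E->refl->F->L'->E->R'->B->plug->B
Char 2 ('E'): step: R->3, L=0; E->plug->E->R->C->L->H->refl->C->L'->F->R'->H->plug->H
Char 3 ('F'): step: R->4, L=0; F->plug->F->R->F->L->C->refl->H->L'->C->R'->H->plug->H
Char 4 ('G'): step: R->5, L=0; G->plug->G->R->B->L->D->refl->A->L'->G->R'->A->plug->A
Char 5 ('A'): step: R->6, L=0; A->plug->A->R->G->L->A->refl->D->L'->B->R'->C->plug->C
Char 6 ('H'): step: R->7, L=0; H->plug->H->R->F->L->C->refl->H->L'->C->R'->C->plug->C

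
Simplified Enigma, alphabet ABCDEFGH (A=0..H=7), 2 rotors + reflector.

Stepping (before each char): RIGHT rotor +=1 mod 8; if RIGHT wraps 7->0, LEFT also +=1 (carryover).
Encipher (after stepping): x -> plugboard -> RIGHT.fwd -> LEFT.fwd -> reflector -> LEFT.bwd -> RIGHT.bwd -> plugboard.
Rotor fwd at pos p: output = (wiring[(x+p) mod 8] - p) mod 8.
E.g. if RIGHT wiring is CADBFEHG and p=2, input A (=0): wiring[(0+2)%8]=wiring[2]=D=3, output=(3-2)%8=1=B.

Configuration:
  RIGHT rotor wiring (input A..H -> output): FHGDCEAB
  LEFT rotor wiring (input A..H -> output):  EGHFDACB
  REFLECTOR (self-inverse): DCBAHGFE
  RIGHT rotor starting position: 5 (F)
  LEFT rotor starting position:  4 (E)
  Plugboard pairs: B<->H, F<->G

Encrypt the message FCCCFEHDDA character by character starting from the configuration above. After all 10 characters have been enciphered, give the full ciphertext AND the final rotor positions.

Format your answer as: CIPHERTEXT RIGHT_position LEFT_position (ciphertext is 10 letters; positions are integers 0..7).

Char 1 ('F'): step: R->6, L=4; F->plug->G->R->E->L->A->refl->D->L'->G->R'->H->plug->B
Char 2 ('C'): step: R->7, L=4; C->plug->C->R->A->L->H->refl->E->L'->B->R'->H->plug->B
Char 3 ('C'): step: R->0, L->5 (L advanced); C->plug->C->R->G->L->A->refl->D->L'->A->R'->G->plug->F
Char 4 ('C'): step: R->1, L=5; C->plug->C->R->C->L->E->refl->H->L'->D->R'->E->plug->E
Char 5 ('F'): step: R->2, L=5; F->plug->G->R->D->L->H->refl->E->L'->C->R'->D->plug->D
Char 6 ('E'): step: R->3, L=5; E->plug->E->R->G->L->A->refl->D->L'->A->R'->A->plug->A
Char 7 ('H'): step: R->4, L=5; H->plug->B->R->A->L->D->refl->A->L'->G->R'->A->plug->A
Char 8 ('D'): step: R->5, L=5; D->plug->D->R->A->L->D->refl->A->L'->G->R'->G->plug->F
Char 9 ('D'): step: R->6, L=5; D->plug->D->R->B->L->F->refl->G->L'->H->R'->C->plug->C
Char 10 ('A'): step: R->7, L=5; A->plug->A->R->C->L->E->refl->H->L'->D->R'->F->plug->G
Final: ciphertext=BBFEDAAFCG, RIGHT=7, LEFT=5

Answer: BBFEDAAFCG 7 5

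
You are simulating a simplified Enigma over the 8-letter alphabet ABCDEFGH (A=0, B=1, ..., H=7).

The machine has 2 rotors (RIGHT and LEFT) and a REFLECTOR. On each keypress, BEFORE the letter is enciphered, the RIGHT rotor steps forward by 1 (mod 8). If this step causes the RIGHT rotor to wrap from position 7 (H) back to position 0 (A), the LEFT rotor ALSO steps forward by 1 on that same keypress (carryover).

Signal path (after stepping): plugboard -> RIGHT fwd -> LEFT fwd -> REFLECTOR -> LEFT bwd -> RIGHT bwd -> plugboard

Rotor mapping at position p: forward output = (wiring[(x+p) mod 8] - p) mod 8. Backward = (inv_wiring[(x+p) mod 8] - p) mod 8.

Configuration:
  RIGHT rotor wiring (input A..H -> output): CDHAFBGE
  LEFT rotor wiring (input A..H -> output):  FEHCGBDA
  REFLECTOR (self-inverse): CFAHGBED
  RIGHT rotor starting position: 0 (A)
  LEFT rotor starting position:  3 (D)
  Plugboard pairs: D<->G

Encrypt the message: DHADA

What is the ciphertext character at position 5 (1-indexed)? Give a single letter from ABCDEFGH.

Char 1 ('D'): step: R->1, L=3; D->plug->G->R->D->L->A->refl->C->L'->F->R'->F->plug->F
Char 2 ('H'): step: R->2, L=3; H->plug->H->R->B->L->D->refl->H->L'->A->R'->G->plug->D
Char 3 ('A'): step: R->3, L=3; A->plug->A->R->F->L->C->refl->A->L'->D->R'->D->plug->G
Char 4 ('D'): step: R->4, L=3; D->plug->G->R->D->L->A->refl->C->L'->F->R'->B->plug->B
Char 5 ('A'): step: R->5, L=3; A->plug->A->R->E->L->F->refl->B->L'->G->R'->E->plug->E

E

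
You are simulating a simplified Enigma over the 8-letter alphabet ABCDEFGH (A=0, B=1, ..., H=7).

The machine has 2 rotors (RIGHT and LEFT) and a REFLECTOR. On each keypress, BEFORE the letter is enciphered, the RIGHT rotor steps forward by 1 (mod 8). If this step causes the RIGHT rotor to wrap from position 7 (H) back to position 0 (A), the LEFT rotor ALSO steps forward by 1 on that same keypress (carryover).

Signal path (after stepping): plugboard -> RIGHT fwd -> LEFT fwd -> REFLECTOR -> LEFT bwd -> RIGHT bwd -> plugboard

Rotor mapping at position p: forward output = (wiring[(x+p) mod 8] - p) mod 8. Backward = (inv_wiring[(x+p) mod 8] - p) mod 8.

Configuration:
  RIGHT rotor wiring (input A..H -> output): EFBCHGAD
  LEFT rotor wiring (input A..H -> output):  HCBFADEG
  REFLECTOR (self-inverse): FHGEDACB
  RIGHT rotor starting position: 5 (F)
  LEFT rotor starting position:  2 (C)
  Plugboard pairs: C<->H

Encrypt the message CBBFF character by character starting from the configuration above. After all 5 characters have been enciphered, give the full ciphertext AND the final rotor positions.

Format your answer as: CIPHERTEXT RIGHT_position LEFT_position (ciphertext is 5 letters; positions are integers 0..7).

Char 1 ('C'): step: R->6, L=2; C->plug->H->R->A->L->H->refl->B->L'->D->R'->E->plug->E
Char 2 ('B'): step: R->7, L=2; B->plug->B->R->F->L->E->refl->D->L'->B->R'->H->plug->C
Char 3 ('B'): step: R->0, L->3 (L advanced); B->plug->B->R->F->L->E->refl->D->L'->E->R'->A->plug->A
Char 4 ('F'): step: R->1, L=3; F->plug->F->R->H->L->G->refl->C->L'->A->R'->B->plug->B
Char 5 ('F'): step: R->2, L=3; F->plug->F->R->B->L->F->refl->A->L'->C->R'->G->plug->G
Final: ciphertext=ECABG, RIGHT=2, LEFT=3

Answer: ECABG 2 3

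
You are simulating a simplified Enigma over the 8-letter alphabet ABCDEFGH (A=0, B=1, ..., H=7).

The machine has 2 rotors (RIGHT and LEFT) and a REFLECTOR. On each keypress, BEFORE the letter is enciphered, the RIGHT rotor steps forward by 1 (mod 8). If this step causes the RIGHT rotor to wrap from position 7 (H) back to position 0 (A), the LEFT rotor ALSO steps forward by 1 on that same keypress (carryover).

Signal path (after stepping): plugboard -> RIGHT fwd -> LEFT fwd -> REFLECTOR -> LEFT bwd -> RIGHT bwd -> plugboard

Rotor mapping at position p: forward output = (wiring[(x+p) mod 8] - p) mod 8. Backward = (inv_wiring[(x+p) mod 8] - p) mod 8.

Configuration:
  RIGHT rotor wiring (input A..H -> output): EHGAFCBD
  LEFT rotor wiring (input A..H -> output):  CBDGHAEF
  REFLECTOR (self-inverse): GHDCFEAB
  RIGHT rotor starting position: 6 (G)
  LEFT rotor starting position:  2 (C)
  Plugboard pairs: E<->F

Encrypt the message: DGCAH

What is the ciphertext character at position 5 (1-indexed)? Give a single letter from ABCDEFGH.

Char 1 ('D'): step: R->7, L=2; D->plug->D->R->H->L->H->refl->B->L'->A->R'->C->plug->C
Char 2 ('G'): step: R->0, L->3 (L advanced); G->plug->G->R->B->L->E->refl->F->L'->C->R'->F->plug->E
Char 3 ('C'): step: R->1, L=3; C->plug->C->R->H->L->A->refl->G->L'->G->R'->A->plug->A
Char 4 ('A'): step: R->2, L=3; A->plug->A->R->E->L->C->refl->D->L'->A->R'->D->plug->D
Char 5 ('H'): step: R->3, L=3; H->plug->H->R->D->L->B->refl->H->L'->F->R'->A->plug->A

A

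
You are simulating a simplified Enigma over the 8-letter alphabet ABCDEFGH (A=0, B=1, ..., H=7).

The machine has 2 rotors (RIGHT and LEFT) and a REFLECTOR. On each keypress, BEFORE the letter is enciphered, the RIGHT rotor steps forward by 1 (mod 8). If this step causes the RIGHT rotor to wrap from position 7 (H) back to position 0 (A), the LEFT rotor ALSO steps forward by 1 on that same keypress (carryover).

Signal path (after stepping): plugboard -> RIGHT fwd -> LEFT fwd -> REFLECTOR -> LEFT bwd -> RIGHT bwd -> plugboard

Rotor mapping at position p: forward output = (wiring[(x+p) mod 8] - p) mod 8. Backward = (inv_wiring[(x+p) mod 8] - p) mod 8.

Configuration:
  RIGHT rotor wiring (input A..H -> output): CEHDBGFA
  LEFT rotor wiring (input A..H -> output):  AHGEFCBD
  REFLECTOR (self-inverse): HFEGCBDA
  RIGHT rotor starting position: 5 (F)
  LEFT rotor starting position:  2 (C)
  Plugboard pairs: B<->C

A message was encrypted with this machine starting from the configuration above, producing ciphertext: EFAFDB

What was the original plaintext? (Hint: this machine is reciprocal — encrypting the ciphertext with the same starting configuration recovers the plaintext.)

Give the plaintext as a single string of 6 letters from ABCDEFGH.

Char 1 ('E'): step: R->6, L=2; E->plug->E->R->B->L->C->refl->E->L'->A->R'->H->plug->H
Char 2 ('F'): step: R->7, L=2; F->plug->F->R->C->L->D->refl->G->L'->G->R'->H->plug->H
Char 3 ('A'): step: R->0, L->3 (L advanced); A->plug->A->R->C->L->H->refl->A->L'->E->R'->B->plug->C
Char 4 ('F'): step: R->1, L=3; F->plug->F->R->E->L->A->refl->H->L'->C->R'->C->plug->B
Char 5 ('D'): step: R->2, L=3; D->plug->D->R->E->L->A->refl->H->L'->C->R'->H->plug->H
Char 6 ('B'): step: R->3, L=3; B->plug->C->R->D->L->G->refl->D->L'->H->R'->F->plug->F

Answer: HHCBHF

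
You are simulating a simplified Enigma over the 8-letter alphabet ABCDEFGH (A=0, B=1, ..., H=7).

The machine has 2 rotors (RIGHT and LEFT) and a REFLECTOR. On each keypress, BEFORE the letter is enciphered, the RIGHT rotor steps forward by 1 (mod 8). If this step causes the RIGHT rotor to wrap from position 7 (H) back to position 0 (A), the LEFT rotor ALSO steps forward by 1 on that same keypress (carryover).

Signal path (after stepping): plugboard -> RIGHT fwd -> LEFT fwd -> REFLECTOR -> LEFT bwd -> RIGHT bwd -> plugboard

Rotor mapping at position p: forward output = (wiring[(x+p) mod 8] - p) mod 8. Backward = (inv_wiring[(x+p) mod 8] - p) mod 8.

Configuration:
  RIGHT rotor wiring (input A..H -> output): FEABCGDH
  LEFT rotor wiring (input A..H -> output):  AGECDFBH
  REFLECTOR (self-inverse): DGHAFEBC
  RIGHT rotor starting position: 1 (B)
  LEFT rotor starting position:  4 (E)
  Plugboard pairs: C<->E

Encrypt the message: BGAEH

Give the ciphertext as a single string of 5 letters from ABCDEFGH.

Answer: CBDGA

Derivation:
Char 1 ('B'): step: R->2, L=4; B->plug->B->R->H->L->G->refl->B->L'->B->R'->E->plug->C
Char 2 ('G'): step: R->3, L=4; G->plug->G->R->B->L->B->refl->G->L'->H->R'->B->plug->B
Char 3 ('A'): step: R->4, L=4; A->plug->A->R->G->L->A->refl->D->L'->D->R'->D->plug->D
Char 4 ('E'): step: R->5, L=4; E->plug->C->R->C->L->F->refl->E->L'->E->R'->G->plug->G
Char 5 ('H'): step: R->6, L=4; H->plug->H->R->A->L->H->refl->C->L'->F->R'->A->plug->A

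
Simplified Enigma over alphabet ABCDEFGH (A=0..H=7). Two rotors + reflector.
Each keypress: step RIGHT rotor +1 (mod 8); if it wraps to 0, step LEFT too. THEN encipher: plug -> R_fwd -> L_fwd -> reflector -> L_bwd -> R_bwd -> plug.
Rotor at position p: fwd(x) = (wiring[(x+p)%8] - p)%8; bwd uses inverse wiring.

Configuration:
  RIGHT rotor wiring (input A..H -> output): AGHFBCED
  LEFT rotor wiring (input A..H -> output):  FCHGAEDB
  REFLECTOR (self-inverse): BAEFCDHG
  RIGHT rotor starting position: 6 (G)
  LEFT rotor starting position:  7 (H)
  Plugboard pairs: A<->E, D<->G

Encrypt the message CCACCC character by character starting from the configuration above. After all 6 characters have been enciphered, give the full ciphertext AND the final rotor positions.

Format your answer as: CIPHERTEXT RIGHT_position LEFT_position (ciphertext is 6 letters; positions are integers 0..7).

Char 1 ('C'): step: R->7, L=7; C->plug->C->R->H->L->E->refl->C->L'->A->R'->D->plug->G
Char 2 ('C'): step: R->0, L->0 (L advanced); C->plug->C->R->H->L->B->refl->A->L'->E->R'->G->plug->D
Char 3 ('A'): step: R->1, L=0; A->plug->E->R->B->L->C->refl->E->L'->F->R'->A->plug->E
Char 4 ('C'): step: R->2, L=0; C->plug->C->R->H->L->B->refl->A->L'->E->R'->H->plug->H
Char 5 ('C'): step: R->3, L=0; C->plug->C->R->H->L->B->refl->A->L'->E->R'->H->plug->H
Char 6 ('C'): step: R->4, L=0; C->plug->C->R->A->L->F->refl->D->L'->G->R'->B->plug->B
Final: ciphertext=GDEHHB, RIGHT=4, LEFT=0

Answer: GDEHHB 4 0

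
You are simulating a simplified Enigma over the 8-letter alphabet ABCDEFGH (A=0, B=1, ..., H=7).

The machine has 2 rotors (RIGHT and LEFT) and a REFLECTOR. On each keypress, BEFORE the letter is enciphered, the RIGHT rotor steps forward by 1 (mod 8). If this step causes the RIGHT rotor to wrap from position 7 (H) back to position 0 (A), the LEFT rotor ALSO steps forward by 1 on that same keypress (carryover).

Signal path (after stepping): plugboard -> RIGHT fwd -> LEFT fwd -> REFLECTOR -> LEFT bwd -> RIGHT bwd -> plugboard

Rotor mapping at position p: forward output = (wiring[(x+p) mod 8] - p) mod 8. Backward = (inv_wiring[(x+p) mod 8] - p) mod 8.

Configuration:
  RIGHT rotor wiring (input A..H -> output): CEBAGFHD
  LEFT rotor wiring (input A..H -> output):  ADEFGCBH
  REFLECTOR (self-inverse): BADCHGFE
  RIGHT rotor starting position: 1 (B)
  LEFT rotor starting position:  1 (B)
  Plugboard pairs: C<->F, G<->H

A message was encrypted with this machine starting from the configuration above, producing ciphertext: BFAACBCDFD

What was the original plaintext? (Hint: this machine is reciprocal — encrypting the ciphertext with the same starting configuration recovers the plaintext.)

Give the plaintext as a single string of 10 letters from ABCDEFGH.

Char 1 ('B'): step: R->2, L=1; B->plug->B->R->G->L->G->refl->F->L'->D->R'->D->plug->D
Char 2 ('F'): step: R->3, L=1; F->plug->C->R->C->L->E->refl->H->L'->H->R'->F->plug->C
Char 3 ('A'): step: R->4, L=1; A->plug->A->R->C->L->E->refl->H->L'->H->R'->D->plug->D
Char 4 ('A'): step: R->5, L=1; A->plug->A->R->A->L->C->refl->D->L'->B->R'->H->plug->G
Char 5 ('C'): step: R->6, L=1; C->plug->F->R->C->L->E->refl->H->L'->H->R'->H->plug->G
Char 6 ('B'): step: R->7, L=1; B->plug->B->R->D->L->F->refl->G->L'->G->R'->G->plug->H
Char 7 ('C'): step: R->0, L->2 (L advanced); C->plug->F->R->F->L->F->refl->G->L'->G->R'->E->plug->E
Char 8 ('D'): step: R->1, L=2; D->plug->D->R->F->L->F->refl->G->L'->G->R'->F->plug->C
Char 9 ('F'): step: R->2, L=2; F->plug->C->R->E->L->H->refl->E->L'->C->R'->H->plug->G
Char 10 ('D'): step: R->3, L=2; D->plug->D->R->E->L->H->refl->E->L'->C->R'->C->plug->F

Answer: DCDGGHECGF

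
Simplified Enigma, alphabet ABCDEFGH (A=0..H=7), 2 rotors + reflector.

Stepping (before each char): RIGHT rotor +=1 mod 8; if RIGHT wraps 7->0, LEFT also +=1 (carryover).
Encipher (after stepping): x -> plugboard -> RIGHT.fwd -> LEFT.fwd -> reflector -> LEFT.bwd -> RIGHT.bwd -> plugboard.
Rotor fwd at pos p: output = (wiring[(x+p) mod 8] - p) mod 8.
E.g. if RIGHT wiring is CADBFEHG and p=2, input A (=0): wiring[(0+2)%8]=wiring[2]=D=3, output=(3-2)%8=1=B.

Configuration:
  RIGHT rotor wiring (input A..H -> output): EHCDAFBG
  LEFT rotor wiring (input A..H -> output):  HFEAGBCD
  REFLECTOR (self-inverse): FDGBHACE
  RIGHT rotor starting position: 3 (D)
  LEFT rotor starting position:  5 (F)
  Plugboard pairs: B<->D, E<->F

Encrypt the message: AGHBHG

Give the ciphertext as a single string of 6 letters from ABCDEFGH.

Answer: DBCHGF

Derivation:
Char 1 ('A'): step: R->4, L=5; A->plug->A->R->E->L->A->refl->F->L'->B->R'->B->plug->D
Char 2 ('G'): step: R->5, L=5; G->plug->G->R->G->L->D->refl->B->L'->H->R'->D->plug->B
Char 3 ('H'): step: R->6, L=5; H->plug->H->R->H->L->B->refl->D->L'->G->R'->C->plug->C
Char 4 ('B'): step: R->7, L=5; B->plug->D->R->D->L->C->refl->G->L'->C->R'->H->plug->H
Char 5 ('H'): step: R->0, L->6 (L advanced); H->plug->H->R->G->L->A->refl->F->L'->B->R'->G->plug->G
Char 6 ('G'): step: R->1, L=6; G->plug->G->R->F->L->C->refl->G->L'->E->R'->E->plug->F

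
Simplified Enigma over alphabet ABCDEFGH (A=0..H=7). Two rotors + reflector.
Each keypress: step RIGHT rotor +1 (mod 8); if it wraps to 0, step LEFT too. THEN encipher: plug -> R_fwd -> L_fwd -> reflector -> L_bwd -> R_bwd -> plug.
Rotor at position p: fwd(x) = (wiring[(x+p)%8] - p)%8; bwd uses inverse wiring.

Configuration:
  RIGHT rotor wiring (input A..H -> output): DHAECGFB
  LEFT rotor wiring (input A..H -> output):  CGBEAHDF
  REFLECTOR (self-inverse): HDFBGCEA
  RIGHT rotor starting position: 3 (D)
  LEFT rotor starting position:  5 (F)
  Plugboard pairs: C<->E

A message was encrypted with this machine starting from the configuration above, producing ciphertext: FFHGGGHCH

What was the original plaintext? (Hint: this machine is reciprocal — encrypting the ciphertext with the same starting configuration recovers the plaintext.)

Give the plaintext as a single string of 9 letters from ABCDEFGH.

Char 1 ('F'): step: R->4, L=5; F->plug->F->R->D->L->F->refl->C->L'->A->R'->H->plug->H
Char 2 ('F'): step: R->5, L=5; F->plug->F->R->D->L->F->refl->C->L'->A->R'->B->plug->B
Char 3 ('H'): step: R->6, L=5; H->plug->H->R->A->L->C->refl->F->L'->D->R'->B->plug->B
Char 4 ('G'): step: R->7, L=5; G->plug->G->R->H->L->D->refl->B->L'->E->R'->B->plug->B
Char 5 ('G'): step: R->0, L->6 (L advanced); G->plug->G->R->F->L->G->refl->E->L'->C->R'->E->plug->C
Char 6 ('G'): step: R->1, L=6; G->plug->G->R->A->L->F->refl->C->L'->G->R'->A->plug->A
Char 7 ('H'): step: R->2, L=6; H->plug->H->R->F->L->G->refl->E->L'->C->R'->B->plug->B
Char 8 ('C'): step: R->3, L=6; C->plug->E->R->G->L->C->refl->F->L'->A->R'->F->plug->F
Char 9 ('H'): step: R->4, L=6; H->plug->H->R->A->L->F->refl->C->L'->G->R'->A->plug->A

Answer: HBBBCABFA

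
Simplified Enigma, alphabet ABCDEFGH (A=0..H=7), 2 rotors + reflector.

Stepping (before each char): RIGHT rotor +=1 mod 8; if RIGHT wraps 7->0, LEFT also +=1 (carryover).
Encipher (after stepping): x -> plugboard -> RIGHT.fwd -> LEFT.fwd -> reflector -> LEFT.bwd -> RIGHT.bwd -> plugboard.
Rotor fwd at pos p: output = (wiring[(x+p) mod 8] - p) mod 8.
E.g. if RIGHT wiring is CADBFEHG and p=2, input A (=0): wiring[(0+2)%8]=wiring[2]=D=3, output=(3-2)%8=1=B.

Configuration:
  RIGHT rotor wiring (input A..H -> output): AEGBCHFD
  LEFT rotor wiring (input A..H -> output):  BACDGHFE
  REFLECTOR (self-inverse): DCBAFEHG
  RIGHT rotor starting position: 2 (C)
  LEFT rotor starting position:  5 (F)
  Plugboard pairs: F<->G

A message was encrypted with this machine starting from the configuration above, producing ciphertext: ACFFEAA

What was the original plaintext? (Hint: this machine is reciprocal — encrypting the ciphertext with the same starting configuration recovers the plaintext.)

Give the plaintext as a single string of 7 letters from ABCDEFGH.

Char 1 ('A'): step: R->3, L=5; A->plug->A->R->G->L->G->refl->H->L'->C->R'->D->plug->D
Char 2 ('C'): step: R->4, L=5; C->plug->C->R->B->L->A->refl->D->L'->E->R'->E->plug->E
Char 3 ('F'): step: R->5, L=5; F->plug->G->R->E->L->D->refl->A->L'->B->R'->F->plug->G
Char 4 ('F'): step: R->6, L=5; F->plug->G->R->E->L->D->refl->A->L'->B->R'->H->plug->H
Char 5 ('E'): step: R->7, L=5; E->plug->E->R->C->L->H->refl->G->L'->G->R'->H->plug->H
Char 6 ('A'): step: R->0, L->6 (L advanced); A->plug->A->R->A->L->H->refl->G->L'->B->R'->D->plug->D
Char 7 ('A'): step: R->1, L=6; A->plug->A->R->D->L->C->refl->B->L'->H->R'->H->plug->H

Answer: DEGHHDH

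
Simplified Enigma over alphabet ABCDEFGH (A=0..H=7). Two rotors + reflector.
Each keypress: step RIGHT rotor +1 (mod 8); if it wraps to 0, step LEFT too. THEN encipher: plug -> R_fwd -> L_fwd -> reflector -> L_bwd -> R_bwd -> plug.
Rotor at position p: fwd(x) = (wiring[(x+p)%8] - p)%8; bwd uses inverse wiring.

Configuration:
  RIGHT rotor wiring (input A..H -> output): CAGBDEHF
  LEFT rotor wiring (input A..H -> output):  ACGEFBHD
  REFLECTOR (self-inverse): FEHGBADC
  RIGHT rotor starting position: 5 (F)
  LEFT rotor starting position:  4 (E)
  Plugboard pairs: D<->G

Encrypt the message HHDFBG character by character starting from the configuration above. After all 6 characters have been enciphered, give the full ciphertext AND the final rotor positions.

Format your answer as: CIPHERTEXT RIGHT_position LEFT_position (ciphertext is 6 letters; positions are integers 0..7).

Answer: FFFHAF 3 5

Derivation:
Char 1 ('H'): step: R->6, L=4; H->plug->H->R->G->L->C->refl->H->L'->D->R'->F->plug->F
Char 2 ('H'): step: R->7, L=4; H->plug->H->R->A->L->B->refl->E->L'->E->R'->F->plug->F
Char 3 ('D'): step: R->0, L->5 (L advanced); D->plug->G->R->H->L->A->refl->F->L'->E->R'->F->plug->F
Char 4 ('F'): step: R->1, L=5; F->plug->F->R->G->L->H->refl->C->L'->B->R'->H->plug->H
Char 5 ('B'): step: R->2, L=5; B->plug->B->R->H->L->A->refl->F->L'->E->R'->A->plug->A
Char 6 ('G'): step: R->3, L=5; G->plug->D->R->E->L->F->refl->A->L'->H->R'->F->plug->F
Final: ciphertext=FFFHAF, RIGHT=3, LEFT=5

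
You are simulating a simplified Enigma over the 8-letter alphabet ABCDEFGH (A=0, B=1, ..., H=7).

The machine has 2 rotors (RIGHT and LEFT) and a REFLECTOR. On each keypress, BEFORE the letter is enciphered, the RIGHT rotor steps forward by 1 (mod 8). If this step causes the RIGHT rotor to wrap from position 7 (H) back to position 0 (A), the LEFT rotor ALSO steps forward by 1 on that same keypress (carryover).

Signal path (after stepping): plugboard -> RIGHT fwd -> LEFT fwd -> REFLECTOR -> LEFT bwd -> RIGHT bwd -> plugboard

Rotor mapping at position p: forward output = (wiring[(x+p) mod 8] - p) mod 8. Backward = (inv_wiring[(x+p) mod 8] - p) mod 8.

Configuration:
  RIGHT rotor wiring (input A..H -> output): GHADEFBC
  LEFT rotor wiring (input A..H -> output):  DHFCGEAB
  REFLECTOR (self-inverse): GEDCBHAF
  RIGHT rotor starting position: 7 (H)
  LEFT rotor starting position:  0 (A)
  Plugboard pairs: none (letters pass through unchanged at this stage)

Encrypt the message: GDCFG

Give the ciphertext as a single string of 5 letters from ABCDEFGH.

Char 1 ('G'): step: R->0, L->1 (L advanced); G->plug->G->R->B->L->E->refl->B->L'->C->R'->H->plug->H
Char 2 ('D'): step: R->1, L=1; D->plug->D->R->D->L->F->refl->H->L'->F->R'->H->plug->H
Char 3 ('C'): step: R->2, L=1; C->plug->C->R->C->L->B->refl->E->L'->B->R'->B->plug->B
Char 4 ('F'): step: R->3, L=1; F->plug->F->R->D->L->F->refl->H->L'->F->R'->H->plug->H
Char 5 ('G'): step: R->4, L=1; G->plug->G->R->E->L->D->refl->C->L'->H->R'->H->plug->H

Answer: HHBHH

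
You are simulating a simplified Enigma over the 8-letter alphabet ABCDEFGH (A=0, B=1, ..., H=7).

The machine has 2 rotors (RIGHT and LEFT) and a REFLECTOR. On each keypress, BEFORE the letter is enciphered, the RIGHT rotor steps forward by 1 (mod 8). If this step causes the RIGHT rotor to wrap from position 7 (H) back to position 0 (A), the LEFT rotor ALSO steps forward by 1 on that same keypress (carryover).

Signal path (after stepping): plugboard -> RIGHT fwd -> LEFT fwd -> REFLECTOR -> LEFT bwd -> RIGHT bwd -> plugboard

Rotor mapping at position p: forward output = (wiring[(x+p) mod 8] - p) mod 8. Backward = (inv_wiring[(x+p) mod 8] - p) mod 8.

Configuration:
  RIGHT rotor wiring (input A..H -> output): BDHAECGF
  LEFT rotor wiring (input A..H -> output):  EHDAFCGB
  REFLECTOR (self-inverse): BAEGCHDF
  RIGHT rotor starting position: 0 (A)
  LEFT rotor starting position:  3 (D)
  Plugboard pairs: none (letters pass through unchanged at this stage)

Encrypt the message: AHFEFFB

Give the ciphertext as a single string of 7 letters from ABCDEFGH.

Char 1 ('A'): step: R->1, L=3; A->plug->A->R->C->L->H->refl->F->L'->A->R'->H->plug->H
Char 2 ('H'): step: R->2, L=3; H->plug->H->R->B->L->C->refl->E->L'->G->R'->B->plug->B
Char 3 ('F'): step: R->3, L=3; F->plug->F->R->G->L->E->refl->C->L'->B->R'->B->plug->B
Char 4 ('E'): step: R->4, L=3; E->plug->E->R->F->L->B->refl->A->L'->H->R'->F->plug->F
Char 5 ('F'): step: R->5, L=3; F->plug->F->R->C->L->H->refl->F->L'->A->R'->C->plug->C
Char 6 ('F'): step: R->6, L=3; F->plug->F->R->C->L->H->refl->F->L'->A->R'->A->plug->A
Char 7 ('B'): step: R->7, L=3; B->plug->B->R->C->L->H->refl->F->L'->A->R'->D->plug->D

Answer: HBBFCAD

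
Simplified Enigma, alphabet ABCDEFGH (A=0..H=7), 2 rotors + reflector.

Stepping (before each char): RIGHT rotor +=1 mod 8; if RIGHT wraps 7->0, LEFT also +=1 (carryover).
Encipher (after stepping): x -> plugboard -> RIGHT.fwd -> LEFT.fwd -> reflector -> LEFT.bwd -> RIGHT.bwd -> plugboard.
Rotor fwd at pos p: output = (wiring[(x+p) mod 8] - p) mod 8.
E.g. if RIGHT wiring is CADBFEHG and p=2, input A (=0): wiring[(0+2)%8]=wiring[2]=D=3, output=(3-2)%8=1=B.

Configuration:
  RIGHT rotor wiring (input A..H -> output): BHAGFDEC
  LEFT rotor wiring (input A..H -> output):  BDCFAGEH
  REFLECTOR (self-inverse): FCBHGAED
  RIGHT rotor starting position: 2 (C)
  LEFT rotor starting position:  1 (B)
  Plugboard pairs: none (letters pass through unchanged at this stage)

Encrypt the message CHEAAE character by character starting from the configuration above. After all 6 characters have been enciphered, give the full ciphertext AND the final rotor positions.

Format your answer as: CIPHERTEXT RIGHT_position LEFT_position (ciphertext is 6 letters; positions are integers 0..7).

Answer: DDAEHC 0 2

Derivation:
Char 1 ('C'): step: R->3, L=1; C->plug->C->R->A->L->C->refl->B->L'->B->R'->D->plug->D
Char 2 ('H'): step: R->4, L=1; H->plug->H->R->C->L->E->refl->G->L'->G->R'->D->plug->D
Char 3 ('E'): step: R->5, L=1; E->plug->E->R->C->L->E->refl->G->L'->G->R'->A->plug->A
Char 4 ('A'): step: R->6, L=1; A->plug->A->R->G->L->G->refl->E->L'->C->R'->E->plug->E
Char 5 ('A'): step: R->7, L=1; A->plug->A->R->D->L->H->refl->D->L'->F->R'->H->plug->H
Char 6 ('E'): step: R->0, L->2 (L advanced); E->plug->E->R->F->L->F->refl->A->L'->A->R'->C->plug->C
Final: ciphertext=DDAEHC, RIGHT=0, LEFT=2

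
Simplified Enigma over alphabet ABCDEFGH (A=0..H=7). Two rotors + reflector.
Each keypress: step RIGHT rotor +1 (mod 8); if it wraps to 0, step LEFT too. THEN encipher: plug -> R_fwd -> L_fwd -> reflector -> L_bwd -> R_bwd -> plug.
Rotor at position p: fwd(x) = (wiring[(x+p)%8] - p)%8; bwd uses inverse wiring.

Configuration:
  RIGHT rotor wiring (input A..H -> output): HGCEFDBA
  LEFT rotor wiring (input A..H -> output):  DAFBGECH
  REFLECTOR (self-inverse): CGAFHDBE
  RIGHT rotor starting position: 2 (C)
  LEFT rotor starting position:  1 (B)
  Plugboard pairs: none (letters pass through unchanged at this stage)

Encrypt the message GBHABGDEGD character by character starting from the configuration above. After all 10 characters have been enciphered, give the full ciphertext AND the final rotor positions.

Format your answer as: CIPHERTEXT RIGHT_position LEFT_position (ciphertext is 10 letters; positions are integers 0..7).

Char 1 ('G'): step: R->3, L=1; G->plug->G->R->D->L->F->refl->D->L'->E->R'->F->plug->F
Char 2 ('B'): step: R->4, L=1; B->plug->B->R->H->L->C->refl->A->L'->C->R'->F->plug->F
Char 3 ('H'): step: R->5, L=1; H->plug->H->R->A->L->H->refl->E->L'->B->R'->E->plug->E
Char 4 ('A'): step: R->6, L=1; A->plug->A->R->D->L->F->refl->D->L'->E->R'->E->plug->E
Char 5 ('B'): step: R->7, L=1; B->plug->B->R->A->L->H->refl->E->L'->B->R'->A->plug->A
Char 6 ('G'): step: R->0, L->2 (L advanced); G->plug->G->R->B->L->H->refl->E->L'->C->R'->C->plug->C
Char 7 ('D'): step: R->1, L=2; D->plug->D->R->E->L->A->refl->C->L'->D->R'->C->plug->C
Char 8 ('E'): step: R->2, L=2; E->plug->E->R->H->L->G->refl->B->L'->G->R'->F->plug->F
Char 9 ('G'): step: R->3, L=2; G->plug->G->R->D->L->C->refl->A->L'->E->R'->F->plug->F
Char 10 ('D'): step: R->4, L=2; D->plug->D->R->E->L->A->refl->C->L'->D->R'->E->plug->E
Final: ciphertext=FFEEACCFFE, RIGHT=4, LEFT=2

Answer: FFEEACCFFE 4 2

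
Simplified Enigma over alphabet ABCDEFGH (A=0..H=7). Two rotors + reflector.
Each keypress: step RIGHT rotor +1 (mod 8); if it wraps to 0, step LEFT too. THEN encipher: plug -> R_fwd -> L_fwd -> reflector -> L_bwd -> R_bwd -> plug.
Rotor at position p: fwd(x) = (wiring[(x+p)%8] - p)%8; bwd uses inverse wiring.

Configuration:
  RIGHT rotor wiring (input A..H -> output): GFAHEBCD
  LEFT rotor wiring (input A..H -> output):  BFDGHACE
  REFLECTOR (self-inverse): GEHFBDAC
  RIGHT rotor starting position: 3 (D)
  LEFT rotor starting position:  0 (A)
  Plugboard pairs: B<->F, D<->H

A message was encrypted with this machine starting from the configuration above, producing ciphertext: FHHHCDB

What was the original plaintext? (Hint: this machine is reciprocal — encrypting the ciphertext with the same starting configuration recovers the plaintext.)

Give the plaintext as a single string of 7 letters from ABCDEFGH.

Answer: DGCGFEG

Derivation:
Char 1 ('F'): step: R->4, L=0; F->plug->B->R->F->L->A->refl->G->L'->D->R'->H->plug->D
Char 2 ('H'): step: R->5, L=0; H->plug->D->R->B->L->F->refl->D->L'->C->R'->G->plug->G
Char 3 ('H'): step: R->6, L=0; H->plug->D->R->H->L->E->refl->B->L'->A->R'->C->plug->C
Char 4 ('H'): step: R->7, L=0; H->plug->D->R->B->L->F->refl->D->L'->C->R'->G->plug->G
Char 5 ('C'): step: R->0, L->1 (L advanced); C->plug->C->R->A->L->E->refl->B->L'->F->R'->B->plug->F
Char 6 ('D'): step: R->1, L=1; D->plug->H->R->F->L->B->refl->E->L'->A->R'->E->plug->E
Char 7 ('B'): step: R->2, L=1; B->plug->F->R->B->L->C->refl->H->L'->E->R'->G->plug->G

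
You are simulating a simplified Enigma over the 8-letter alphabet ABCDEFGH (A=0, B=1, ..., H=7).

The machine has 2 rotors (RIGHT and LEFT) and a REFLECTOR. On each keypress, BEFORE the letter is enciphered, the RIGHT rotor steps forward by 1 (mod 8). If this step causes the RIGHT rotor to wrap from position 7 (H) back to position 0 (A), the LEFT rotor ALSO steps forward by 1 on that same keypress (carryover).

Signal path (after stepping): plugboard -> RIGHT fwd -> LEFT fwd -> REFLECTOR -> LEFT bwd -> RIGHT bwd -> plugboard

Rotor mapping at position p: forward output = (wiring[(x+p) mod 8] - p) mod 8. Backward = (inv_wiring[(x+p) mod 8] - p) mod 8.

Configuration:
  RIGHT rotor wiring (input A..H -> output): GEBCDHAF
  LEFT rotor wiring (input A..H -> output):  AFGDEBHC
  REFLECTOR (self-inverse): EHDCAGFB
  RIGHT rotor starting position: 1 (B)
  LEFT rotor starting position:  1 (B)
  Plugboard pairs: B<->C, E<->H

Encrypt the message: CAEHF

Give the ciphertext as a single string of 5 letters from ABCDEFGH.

Char 1 ('C'): step: R->2, L=1; C->plug->B->R->A->L->E->refl->A->L'->E->R'->G->plug->G
Char 2 ('A'): step: R->3, L=1; A->plug->A->R->H->L->H->refl->B->L'->G->R'->H->plug->E
Char 3 ('E'): step: R->4, L=1; E->plug->H->R->G->L->B->refl->H->L'->H->R'->A->plug->A
Char 4 ('H'): step: R->5, L=1; H->plug->E->R->H->L->H->refl->B->L'->G->R'->H->plug->E
Char 5 ('F'): step: R->6, L=1; F->plug->F->R->E->L->A->refl->E->L'->A->R'->C->plug->B

Answer: GEAEB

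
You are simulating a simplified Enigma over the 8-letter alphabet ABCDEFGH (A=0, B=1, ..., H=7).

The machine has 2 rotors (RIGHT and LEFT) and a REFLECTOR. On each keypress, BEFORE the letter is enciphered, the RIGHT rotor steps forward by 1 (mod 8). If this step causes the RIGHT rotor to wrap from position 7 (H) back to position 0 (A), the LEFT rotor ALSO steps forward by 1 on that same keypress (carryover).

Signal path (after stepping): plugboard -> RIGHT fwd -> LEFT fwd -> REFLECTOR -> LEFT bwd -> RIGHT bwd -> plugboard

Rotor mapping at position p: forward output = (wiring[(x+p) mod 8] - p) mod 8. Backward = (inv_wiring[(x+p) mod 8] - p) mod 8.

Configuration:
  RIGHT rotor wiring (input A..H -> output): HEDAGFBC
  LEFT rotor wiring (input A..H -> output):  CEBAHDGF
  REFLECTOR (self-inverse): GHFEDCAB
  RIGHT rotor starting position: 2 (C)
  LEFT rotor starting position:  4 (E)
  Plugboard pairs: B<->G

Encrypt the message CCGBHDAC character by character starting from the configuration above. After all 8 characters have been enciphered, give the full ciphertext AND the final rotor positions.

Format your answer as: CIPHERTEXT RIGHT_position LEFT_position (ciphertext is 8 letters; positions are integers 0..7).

Answer: DHCHBHCA 2 5

Derivation:
Char 1 ('C'): step: R->3, L=4; C->plug->C->R->C->L->C->refl->F->L'->G->R'->D->plug->D
Char 2 ('C'): step: R->4, L=4; C->plug->C->R->F->L->A->refl->G->L'->E->R'->H->plug->H
Char 3 ('G'): step: R->5, L=4; G->plug->B->R->E->L->G->refl->A->L'->F->R'->C->plug->C
Char 4 ('B'): step: R->6, L=4; B->plug->G->R->A->L->D->refl->E->L'->H->R'->H->plug->H
Char 5 ('H'): step: R->7, L=4; H->plug->H->R->C->L->C->refl->F->L'->G->R'->G->plug->B
Char 6 ('D'): step: R->0, L->5 (L advanced); D->plug->D->R->A->L->G->refl->A->L'->C->R'->H->plug->H
Char 7 ('A'): step: R->1, L=5; A->plug->A->R->D->L->F->refl->C->L'->H->R'->C->plug->C
Char 8 ('C'): step: R->2, L=5; C->plug->C->R->E->L->H->refl->B->L'->B->R'->A->plug->A
Final: ciphertext=DHCHBHCA, RIGHT=2, LEFT=5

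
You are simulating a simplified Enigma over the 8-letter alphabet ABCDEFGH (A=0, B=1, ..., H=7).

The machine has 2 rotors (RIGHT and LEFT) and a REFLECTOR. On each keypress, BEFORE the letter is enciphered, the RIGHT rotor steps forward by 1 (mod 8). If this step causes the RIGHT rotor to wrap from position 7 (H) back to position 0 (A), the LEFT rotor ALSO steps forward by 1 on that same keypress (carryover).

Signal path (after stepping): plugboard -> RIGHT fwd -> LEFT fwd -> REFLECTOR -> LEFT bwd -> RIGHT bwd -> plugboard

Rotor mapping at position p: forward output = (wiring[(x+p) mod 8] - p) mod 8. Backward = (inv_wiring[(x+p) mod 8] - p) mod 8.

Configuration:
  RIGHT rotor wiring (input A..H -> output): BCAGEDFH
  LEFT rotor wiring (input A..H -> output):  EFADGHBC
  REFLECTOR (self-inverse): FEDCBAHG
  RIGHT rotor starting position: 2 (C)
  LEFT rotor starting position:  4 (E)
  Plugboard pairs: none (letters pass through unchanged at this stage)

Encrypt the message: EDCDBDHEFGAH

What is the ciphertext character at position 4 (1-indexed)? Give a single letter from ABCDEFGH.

Char 1 ('E'): step: R->3, L=4; E->plug->E->R->E->L->A->refl->F->L'->C->R'->D->plug->D
Char 2 ('D'): step: R->4, L=4; D->plug->D->R->D->L->G->refl->H->L'->H->R'->B->plug->B
Char 3 ('C'): step: R->5, L=4; C->plug->C->R->C->L->F->refl->A->L'->E->R'->D->plug->D
Char 4 ('D'): step: R->6, L=4; D->plug->D->R->E->L->A->refl->F->L'->C->R'->E->plug->E

E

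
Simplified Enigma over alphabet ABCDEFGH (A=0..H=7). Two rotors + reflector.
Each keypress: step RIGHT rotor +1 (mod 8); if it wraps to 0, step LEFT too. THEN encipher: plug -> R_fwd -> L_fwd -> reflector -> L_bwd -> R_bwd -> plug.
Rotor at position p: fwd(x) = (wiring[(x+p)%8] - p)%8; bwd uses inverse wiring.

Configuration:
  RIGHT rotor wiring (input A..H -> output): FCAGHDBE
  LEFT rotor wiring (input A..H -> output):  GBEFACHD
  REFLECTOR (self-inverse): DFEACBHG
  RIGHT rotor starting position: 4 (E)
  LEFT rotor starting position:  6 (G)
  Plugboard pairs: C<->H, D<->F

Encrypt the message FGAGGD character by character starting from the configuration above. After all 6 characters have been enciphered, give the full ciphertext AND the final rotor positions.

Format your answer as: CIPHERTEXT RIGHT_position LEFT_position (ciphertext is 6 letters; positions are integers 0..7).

Answer: GDGCHC 2 7

Derivation:
Char 1 ('F'): step: R->5, L=6; F->plug->D->R->A->L->B->refl->F->L'->B->R'->G->plug->G
Char 2 ('G'): step: R->6, L=6; G->plug->G->R->B->L->F->refl->B->L'->A->R'->F->plug->D
Char 3 ('A'): step: R->7, L=6; A->plug->A->R->F->L->H->refl->G->L'->E->R'->G->plug->G
Char 4 ('G'): step: R->0, L->7 (L advanced); G->plug->G->R->B->L->H->refl->G->L'->E->R'->H->plug->C
Char 5 ('G'): step: R->1, L=7; G->plug->G->R->D->L->F->refl->B->L'->F->R'->C->plug->H
Char 6 ('D'): step: R->2, L=7; D->plug->F->R->C->L->C->refl->E->L'->A->R'->H->plug->C
Final: ciphertext=GDGCHC, RIGHT=2, LEFT=7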